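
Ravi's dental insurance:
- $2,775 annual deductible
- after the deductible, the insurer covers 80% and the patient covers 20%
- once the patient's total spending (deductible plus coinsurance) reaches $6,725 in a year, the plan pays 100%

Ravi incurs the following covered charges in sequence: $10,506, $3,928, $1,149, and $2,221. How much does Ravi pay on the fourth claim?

$444.20

#1 ($10,506): deductible takes $2,775, $7,731 remains; patient's 20% is $1,546.20. Cost to patient: $4,321.20. OOP to date $4,321.20.
#2 ($3,928): 20% coinsurance on $3,928 = $785.60. Patient owes $785.60 (running OOP $5,106.80).
#3 ($1,149): 20% coinsurance on $1,149 = $229.80. Cost to patient: $229.80. OOP to date $5,336.60.
#4 ($2,221): deductible met; 20% of $2,221 = $444.20. Patient pays $444.20; OOP now $5,780.80.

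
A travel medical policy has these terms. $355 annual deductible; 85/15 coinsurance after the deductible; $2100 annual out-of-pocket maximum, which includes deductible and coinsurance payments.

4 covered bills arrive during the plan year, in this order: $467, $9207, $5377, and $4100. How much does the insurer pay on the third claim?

Claim 1 — $467: deductible takes $355, $112 remains; 15% of $112 = $16.80. Traveler owes $371.80 (running OOP $371.80). Plan pays $467 − $371.80 = $95.20.
Claim 2 — $9207: deductible met; 15% of $9207 = $1381.05. Cost to traveler: $1381.05. OOP to date $1752.85. Plan pays $9207 − $1381.05 = $7825.95.
Claim 3 — $5377: 15% coinsurance on $5377 = $806.55. Adding that to $1752.85 gives $2559.40, past the $2100 cap; traveler pays only $2100 − $1752.85 = $347.15. Insurer: $5377 − $347.15 = $5029.85.

$5029.85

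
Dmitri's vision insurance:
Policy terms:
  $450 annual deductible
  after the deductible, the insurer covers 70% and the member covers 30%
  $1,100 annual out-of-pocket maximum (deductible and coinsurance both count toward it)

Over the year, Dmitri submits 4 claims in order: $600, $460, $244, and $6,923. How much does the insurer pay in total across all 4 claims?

$7,127

Bill 1, $600: $450 finishes the deductible; $150 goes to coinsurance; member's 30% is $45. Member pays $495; OOP now $495. Insurer: $600 − $495 = $105.
Bill 2, $460: deductible already satisfied, so member's share is 30% × $460 = $138. Cost to member: $138. OOP to date $633. Plan pays $460 − $138 = $322.
Bill 3, $244: 30% coinsurance on $244 = $73.20. Member owes $73.20 (running OOP $706.20). Insurer: $244 − $73.20 = $170.80.
Bill 4, $6,923: deductible met; 30% of $6,923 = $2,076.90. That would push OOP to $2,783.10, over the $1,100 cap, so member pays $1,100 − $706.20 = $393.80. Insurer: $6,923 − $393.80 = $6,529.20.
Insurer total: $105 + $322 + $170.80 + $6,529.20 = $7,127.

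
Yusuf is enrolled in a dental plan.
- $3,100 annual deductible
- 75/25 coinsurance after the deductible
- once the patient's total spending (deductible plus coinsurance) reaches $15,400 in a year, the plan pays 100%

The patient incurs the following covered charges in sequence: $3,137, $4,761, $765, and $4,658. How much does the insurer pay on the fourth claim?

#1 ($3,137): $3,100 to deductible, leaving $37; 25% of $37 = $9.25. Patient pays $3,109.25; OOP now $3,109.25. Insurer: $3,137 − $3,109.25 = $27.75.
#2 ($4,761): 25% coinsurance on $4,761 = $1,190.25. Patient owes $1,190.25 (running OOP $4,299.50). Plan pays $4,761 − $1,190.25 = $3,570.75.
#3 ($765): 25% coinsurance on $765 = $191.25. Cost to patient: $191.25. OOP to date $4,490.75. Insurer: $765 − $191.25 = $573.75.
#4 ($4,658): deductible met; 25% of $4,658 = $1,164.50. Patient owes $1,164.50 (running OOP $5,655.25). Plan pays $4,658 − $1,164.50 = $3,493.50.

$3,493.50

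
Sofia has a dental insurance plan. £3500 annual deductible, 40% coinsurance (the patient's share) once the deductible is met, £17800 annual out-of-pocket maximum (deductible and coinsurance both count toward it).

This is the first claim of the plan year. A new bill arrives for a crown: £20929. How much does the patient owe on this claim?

Nothing has been paid toward the £3500 deductible, so the first £3500 of this charge is applied there.
That leaves £20929 − £3500 = £17429 for coinsurance.
Patient's 40% share of £17429 is £6971.60.
Patient responsibility before any cap: £3500 + £6971.60 = £10471.60.
Cumulative spending £0 + £10471.60 = £10471.60 stays under the £17800 maximum.

£10471.60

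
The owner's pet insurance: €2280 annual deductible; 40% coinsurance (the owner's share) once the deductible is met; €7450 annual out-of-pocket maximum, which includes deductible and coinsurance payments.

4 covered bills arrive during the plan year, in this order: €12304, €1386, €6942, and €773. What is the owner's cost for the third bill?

Claim 1 (€12304): €2280 to deductible, leaving €10024; coinsurance €10024 × 40% = €4009.60. Owner owes €6289.60 (running OOP €6289.60).
Claim 2 (€1386): deductible already satisfied, so owner's share is 40% × €1386 = €554.40. Owner owes €554.40 (running OOP €6844).
Claim 3 (€6942): deductible already satisfied, so owner's share is 40% × €6942 = €2776.80. OOP would hit €9620.80 > €7450, so the cap limits the owner to €7450 − €6844 = €606.

€606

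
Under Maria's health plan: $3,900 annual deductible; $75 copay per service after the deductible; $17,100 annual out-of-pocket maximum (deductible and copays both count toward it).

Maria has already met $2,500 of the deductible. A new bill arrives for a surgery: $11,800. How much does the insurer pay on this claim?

$2,500 of the $3,900 deductible is already met, leaving $1,400.
That leaves $11,800 − $1,400 = $10,400 for the copay.
Copay on this service: $75.
Patient responsibility before any cap: $1,400 + $75 = $1,475.
Year-to-date out-of-pocket becomes $2,500 + $1,475 = $3,975, still under the $17,100 maximum, so no cap applies.
The insurer covers the remainder: $11,800 − $1,475 = $10,325.

$10,325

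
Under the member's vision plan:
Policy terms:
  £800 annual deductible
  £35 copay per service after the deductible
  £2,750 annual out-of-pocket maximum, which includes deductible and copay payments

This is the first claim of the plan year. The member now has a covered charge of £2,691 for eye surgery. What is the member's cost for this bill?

Nothing has been paid toward the £800 deductible, so the first £800 of this charge is applied there.
That leaves £2,691 − £800 = £1,891 for the copay.
Copay on this service: £35.
Member responsibility before any cap: £800 + £35 = £835.
Cumulative spending £0 + £835 = £835 stays under the £2,750 maximum.

£835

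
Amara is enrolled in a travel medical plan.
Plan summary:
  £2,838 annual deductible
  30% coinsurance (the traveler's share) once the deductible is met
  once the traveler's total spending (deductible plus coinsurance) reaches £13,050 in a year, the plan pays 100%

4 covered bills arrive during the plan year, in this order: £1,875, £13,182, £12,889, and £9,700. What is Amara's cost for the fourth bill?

£2,679.60

Bill 1, £1,875: all of it applies to the deductible. Traveler owes £1,875 (running OOP £1,875).
Bill 2, £13,182: deductible takes £963, £12,219 remains; 30% of £12,219 = £3,665.70. Cost to traveler: £4,628.70. OOP to date £6,503.70.
Bill 3, £12,889: deductible already satisfied, so traveler's share is 30% × £12,889 = £3,866.70. Cost to traveler: £3,866.70. OOP to date £10,370.40.
Bill 4, £9,700: deductible already satisfied, so traveler's share is 30% × £9,700 = £2,910. That would push OOP to £13,280.40, over the £13,050 cap, so traveler pays £13,050 − £10,370.40 = £2,679.60.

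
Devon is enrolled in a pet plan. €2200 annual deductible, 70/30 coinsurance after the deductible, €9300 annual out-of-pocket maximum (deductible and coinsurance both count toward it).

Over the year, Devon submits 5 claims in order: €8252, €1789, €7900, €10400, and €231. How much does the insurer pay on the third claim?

Claim 1 (€8252): €2200 finishes the deductible; €6052 goes to coinsurance; 30% of €6052 = €1815.60. Cost to owner: €4015.60. OOP to date €4015.60. Insurer: €8252 − €4015.60 = €4236.40.
Claim 2 (€1789): deductible met; 30% of €1789 = €536.70. Owner owes €536.70 (running OOP €4552.30). Plan pays €1789 − €536.70 = €1252.30.
Claim 3 (€7900): deductible already satisfied, so owner's share is 30% × €7900 = €2370. Cost to owner: €2370. OOP to date €6922.30. Insurer: €7900 − €2370 = €5530.

€5530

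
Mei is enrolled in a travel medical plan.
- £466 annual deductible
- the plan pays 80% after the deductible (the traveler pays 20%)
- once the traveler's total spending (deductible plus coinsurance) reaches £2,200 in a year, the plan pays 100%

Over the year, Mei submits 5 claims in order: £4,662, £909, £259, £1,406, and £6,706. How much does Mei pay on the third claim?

Claim 1 — £4,662: £466 to deductible, leaving £4,196; coinsurance £4,196 × 20% = £839.20. Cost to traveler: £1,305.20. OOP to date £1,305.20.
Claim 2 — £909: 20% coinsurance on £909 = £181.80. Cost to traveler: £181.80. OOP to date £1,487.
Claim 3 — £259: deductible already satisfied, so traveler's share is 20% × £259 = £51.80. Traveler pays £51.80; OOP now £1,538.80.

£51.80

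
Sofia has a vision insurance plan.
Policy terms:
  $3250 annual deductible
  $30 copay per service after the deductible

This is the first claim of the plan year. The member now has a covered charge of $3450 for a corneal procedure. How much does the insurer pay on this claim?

Deductible not yet touched, so the first $3250 of the bill goes to the deductible.
After the $3250 deductible portion, $3450 − $3250 = $200 is subject to the copay.
Copay on this service: $30.
So the member owes $3250 + $30 = $3280.
The plan picks up $3450 − $3280 = $170.

$170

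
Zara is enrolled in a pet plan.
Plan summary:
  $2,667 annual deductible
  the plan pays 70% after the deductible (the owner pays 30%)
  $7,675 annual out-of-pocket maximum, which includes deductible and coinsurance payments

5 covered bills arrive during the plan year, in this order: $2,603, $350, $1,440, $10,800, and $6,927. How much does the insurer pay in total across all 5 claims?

#1 ($2,603): all of it applies to the deductible. Owner pays $2,603; OOP now $2,603. Insurer: $2,603 − $2,603 = $0.
#2 ($350): $64 finishes the deductible; $286 goes to coinsurance; coinsurance $286 × 30% = $85.80. Owner pays $149.80; OOP now $2,752.80. Plan pays $350 − $149.80 = $200.20.
#3 ($1,440): deductible already satisfied, so owner's share is 30% × $1,440 = $432. Owner owes $432 (running OOP $3,184.80). Plan pays $1,440 − $432 = $1,008.
#4 ($10,800): 30% coinsurance on $10,800 = $3,240. Owner pays $3,240; OOP now $6,424.80. Plan pays $10,800 − $3,240 = $7,560.
#5 ($6,927): deductible already satisfied, so owner's share is 30% × $6,927 = $2,078.10. Adding that to $6,424.80 gives $8,502.90, past the $7,675 cap; owner pays only $7,675 − $6,424.80 = $1,250.20. Insurer: $6,927 − $1,250.20 = $5,676.80.
Insurer total: $0 + $200.20 + $1,008 + $7,560 + $5,676.80 = $14,445.

$14,445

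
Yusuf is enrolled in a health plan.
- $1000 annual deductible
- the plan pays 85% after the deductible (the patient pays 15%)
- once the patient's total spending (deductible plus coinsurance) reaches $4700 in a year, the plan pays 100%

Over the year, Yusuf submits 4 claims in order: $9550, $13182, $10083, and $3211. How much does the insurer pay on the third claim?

$9642.80

Bill 1, $9550: $1000 finishes the deductible; $8550 goes to coinsurance; 15% of $8550 = $1282.50. Cost to patient: $2282.50. OOP to date $2282.50. Insurer: $9550 − $2282.50 = $7267.50.
Bill 2, $13182: 15% coinsurance on $13182 = $1977.30. Cost to patient: $1977.30. OOP to date $4259.80. Insurer: $13182 − $1977.30 = $11204.70.
Bill 3, $10083: deductible already satisfied, so patient's share is 15% × $10083 = $1512.45. That would push OOP to $5772.25, over the $4700 cap, so patient pays $4700 − $4259.80 = $440.20. Insurer: $10083 − $440.20 = $9642.80.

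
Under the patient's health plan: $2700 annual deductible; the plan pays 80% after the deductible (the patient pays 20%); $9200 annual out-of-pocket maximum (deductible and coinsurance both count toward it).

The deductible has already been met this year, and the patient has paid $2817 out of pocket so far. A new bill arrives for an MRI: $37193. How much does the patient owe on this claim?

The deductible is already satisfied, so the full bill goes to coinsurance.
Coinsurance: $37193 × 20% = $7438.60.
That would bring total out-of-pocket to $10255.60, past the $9200 cap. The patient is capped at $9200 − $2817 = $6383 on this claim.

$6383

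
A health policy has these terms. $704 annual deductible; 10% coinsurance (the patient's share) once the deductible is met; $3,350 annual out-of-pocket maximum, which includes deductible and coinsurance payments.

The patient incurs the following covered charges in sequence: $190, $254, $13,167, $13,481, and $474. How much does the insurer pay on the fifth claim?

Claim 1 — $190: all of it applies to the deductible. Patient owes $190 (running OOP $190). Insurer: $190 − $190 = $0.
Claim 2 — $254: fully absorbed by the deductible. Patient owes $254 (running OOP $444). Insurer: $254 − $254 = $0.
Claim 3 — $13,167: deductible takes $260, $12,907 remains; patient's 10% is $1,290.70. Patient owes $1,550.70 (running OOP $1,994.70). Plan pays $13,167 − $1,550.70 = $11,616.30.
Claim 4 — $13,481: deductible already satisfied, so patient's share is 10% × $13,481 = $1,348.10. Patient pays $1,348.10; OOP now $3,342.80. Plan pays $13,481 − $1,348.10 = $12,132.90.
Claim 5 — $474: 10% coinsurance on $474 = $47.40. Adding that to $3,342.80 gives $3,390.20, past the $3,350 cap; patient pays only $3,350 − $3,342.80 = $7.20. Insurer: $474 − $7.20 = $466.80.

$466.80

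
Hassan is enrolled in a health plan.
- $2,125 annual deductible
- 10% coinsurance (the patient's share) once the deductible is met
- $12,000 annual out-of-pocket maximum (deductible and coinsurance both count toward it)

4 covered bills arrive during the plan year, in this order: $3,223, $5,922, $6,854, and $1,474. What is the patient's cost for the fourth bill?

$147.40

Claim 1 ($3,223): deductible takes $2,125, $1,098 remains; coinsurance $1,098 × 10% = $109.80. Cost to patient: $2,234.80. OOP to date $2,234.80.
Claim 2 ($5,922): deductible already satisfied, so patient's share is 10% × $5,922 = $592.20. Patient pays $592.20; OOP now $2,827.
Claim 3 ($6,854): deductible already satisfied, so patient's share is 10% × $6,854 = $685.40. Patient owes $685.40 (running OOP $3,512.40).
Claim 4 ($1,474): deductible met; 10% of $1,474 = $147.40. Patient pays $147.40; OOP now $3,659.80.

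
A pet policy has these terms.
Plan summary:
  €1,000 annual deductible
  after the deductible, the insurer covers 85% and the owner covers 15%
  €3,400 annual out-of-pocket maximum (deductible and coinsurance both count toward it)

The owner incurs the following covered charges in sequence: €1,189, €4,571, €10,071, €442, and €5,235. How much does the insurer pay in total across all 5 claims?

€18,108

Bill 1, €1,189: deductible takes €1,000, €189 remains; coinsurance €189 × 15% = €28.35. Owner owes €1,028.35 (running OOP €1,028.35). Insurer: €1,189 − €1,028.35 = €160.65.
Bill 2, €4,571: deductible already satisfied, so owner's share is 15% × €4,571 = €685.65. Owner owes €685.65 (running OOP €1,714). Insurer: €4,571 − €685.65 = €3,885.35.
Bill 3, €10,071: 15% coinsurance on €10,071 = €1,510.65. Cost to owner: €1,510.65. OOP to date €3,224.65. Insurer: €10,071 − €1,510.65 = €8,560.35.
Bill 4, €442: deductible already satisfied, so owner's share is 15% × €442 = €66.30. Owner owes €66.30 (running OOP €3,290.95). Insurer: €442 − €66.30 = €375.70.
Bill 5, €5,235: deductible already satisfied, so owner's share is 15% × €5,235 = €785.25. That would push OOP to €4,076.20, over the €3,400 cap, so owner pays €3,400 − €3,290.95 = €109.05. Insurer: €5,235 − €109.05 = €5,125.95.
Insurer total: €160.65 + €3,885.35 + €8,560.35 + €375.70 + €5,125.95 = €18,108.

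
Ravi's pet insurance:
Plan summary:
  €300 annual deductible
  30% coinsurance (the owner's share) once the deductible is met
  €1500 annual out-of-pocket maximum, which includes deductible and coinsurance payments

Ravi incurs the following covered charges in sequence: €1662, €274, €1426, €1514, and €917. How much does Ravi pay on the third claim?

€427.80

#1 (€1662): deductible takes €300, €1362 remains; owner's 30% is €408.60. Owner owes €708.60 (running OOP €708.60).
#2 (€274): deductible already satisfied, so owner's share is 30% × €274 = €82.20. Owner owes €82.20 (running OOP €790.80).
#3 (€1426): deductible met; 30% of €1426 = €427.80. Owner owes €427.80 (running OOP €1218.60).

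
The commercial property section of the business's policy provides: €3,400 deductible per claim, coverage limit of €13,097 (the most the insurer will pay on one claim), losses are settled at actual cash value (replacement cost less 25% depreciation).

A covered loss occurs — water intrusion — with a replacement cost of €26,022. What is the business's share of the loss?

At 25% depreciation, ACV = €26,022 − €6,505.50 = €19,516.50.
After the deductible, €19,516.50 − €3,400 = €16,116.50 remains.
€16,116.50 exceeds the €13,097 limit, so the insurer pays the limit: €13,097.
The business bears the rest of the original loss: €26,022 − €13,097 = €12,925.

€12,925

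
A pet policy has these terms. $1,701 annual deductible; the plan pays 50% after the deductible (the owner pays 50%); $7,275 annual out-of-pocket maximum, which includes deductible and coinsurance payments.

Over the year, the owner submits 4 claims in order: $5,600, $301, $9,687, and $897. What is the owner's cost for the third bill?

#1 ($5,600): deductible takes $1,701, $3,899 remains; 50% of $3,899 = $1,949.50. Owner pays $3,650.50; OOP now $3,650.50.
#2 ($301): deductible already satisfied, so owner's share is 50% × $301 = $150.50. Cost to owner: $150.50. OOP to date $3,801.
#3 ($9,687): deductible already satisfied, so owner's share is 50% × $9,687 = $4,843.50. OOP would hit $8,644.50 > $7,275, so the cap limits the owner to $7,275 − $3,801 = $3,474.

$3,474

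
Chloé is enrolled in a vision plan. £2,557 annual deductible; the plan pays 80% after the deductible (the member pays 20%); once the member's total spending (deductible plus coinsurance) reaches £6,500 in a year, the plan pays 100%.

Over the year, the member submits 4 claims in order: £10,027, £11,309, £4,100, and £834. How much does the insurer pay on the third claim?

Bill 1, £10,027: deductible takes £2,557, £7,470 remains; 20% of £7,470 = £1,494. Member pays £4,051; OOP now £4,051. Insurer: £10,027 − £4,051 = £5,976.
Bill 2, £11,309: deductible already satisfied, so member's share is 20% × £11,309 = £2,261.80. Member owes £2,261.80 (running OOP £6,312.80). Plan pays £11,309 − £2,261.80 = £9,047.20.
Bill 3, £4,100: 20% coinsurance on £4,100 = £820. Adding that to £6,312.80 gives £7,132.80, past the £6,500 cap; member pays only £6,500 − £6,312.80 = £187.20. Insurer: £4,100 − £187.20 = £3,912.80.

£3,912.80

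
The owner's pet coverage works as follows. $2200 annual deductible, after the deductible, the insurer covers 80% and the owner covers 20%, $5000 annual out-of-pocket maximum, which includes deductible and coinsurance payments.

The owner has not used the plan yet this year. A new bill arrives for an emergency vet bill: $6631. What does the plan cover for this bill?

$3544.80

Deductible not yet touched, so the first $2200 of the bill goes to the deductible.
After the $2200 deductible portion, $6631 − $2200 = $4431 is subject to coinsurance.
Owner's 20% share of $4431 is $886.20.
That puts the owner's cost at $2200 + $886.20 = $3086.20 before any cap.
Total out-of-pocket so far would be $0 + $3086.20 = $3086.20, below the $5000 cap — no reduction.
Insurer pays the balance: $6631 − $3086.20 = $3544.80.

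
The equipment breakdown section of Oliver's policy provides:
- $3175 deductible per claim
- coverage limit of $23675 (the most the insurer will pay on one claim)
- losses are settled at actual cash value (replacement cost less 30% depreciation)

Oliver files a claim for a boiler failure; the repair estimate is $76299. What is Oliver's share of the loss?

$52624

Depreciate 30%: the covered value is $76299 × 0.7 = $53409.30.
After the deductible, $53409.30 − $3175 = $50234.30 remains.
The $23675 per-incident cap binds; insurer pays $23675.
Business owner's share is the uncovered remainder: $76299 − $23675 = $52624.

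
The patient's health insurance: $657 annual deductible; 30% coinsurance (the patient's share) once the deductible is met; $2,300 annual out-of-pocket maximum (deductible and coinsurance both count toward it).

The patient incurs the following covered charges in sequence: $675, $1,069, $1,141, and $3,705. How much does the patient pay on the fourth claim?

Claim 1 — $675: $657 finishes the deductible; $18 goes to coinsurance; patient's 30% is $5.40. Cost to patient: $662.40. OOP to date $662.40.
Claim 2 — $1,069: deductible already satisfied, so patient's share is 30% × $1,069 = $320.70. Patient owes $320.70 (running OOP $983.10).
Claim 3 — $1,141: deductible already satisfied, so patient's share is 30% × $1,141 = $342.30. Patient owes $342.30 (running OOP $1,325.40).
Claim 4 — $3,705: 30% coinsurance on $3,705 = $1,111.50. Adding that to $1,325.40 gives $2,436.90, past the $2,300 cap; patient pays only $2,300 − $1,325.40 = $974.60.

$974.60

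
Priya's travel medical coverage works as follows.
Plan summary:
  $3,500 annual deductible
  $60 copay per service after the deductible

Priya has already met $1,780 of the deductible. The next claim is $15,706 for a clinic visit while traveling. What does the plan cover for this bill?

$13,926

Remaining deductible: $3,500 − $1,780 = $1,720.
The remaining $13,986 (= $15,706 − $1,720) moves to the copay.
Copay on this service: $60.
So the traveler owes $1,720 + $60 = $1,780.
Insurer pays the balance: $15,706 − $1,780 = $13,926.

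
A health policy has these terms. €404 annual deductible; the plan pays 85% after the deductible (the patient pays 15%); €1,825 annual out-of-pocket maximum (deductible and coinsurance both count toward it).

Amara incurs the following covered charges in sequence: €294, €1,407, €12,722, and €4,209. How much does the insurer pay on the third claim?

€11,495.55

#1 (€294): all of it applies to the deductible. Cost to patient: €294. OOP to date €294. Insurer: €294 − €294 = €0.
#2 (€1,407): deductible takes €110, €1,297 remains; patient's 15% is €194.55. Patient pays €304.55; OOP now €598.55. Plan pays €1,407 − €304.55 = €1,102.45.
#3 (€12,722): deductible met; 15% of €12,722 = €1,908.30. Adding that to €598.55 gives €2,506.85, past the €1,825 cap; patient pays only €1,825 − €598.55 = €1,226.45. Plan pays €12,722 − €1,226.45 = €11,495.55.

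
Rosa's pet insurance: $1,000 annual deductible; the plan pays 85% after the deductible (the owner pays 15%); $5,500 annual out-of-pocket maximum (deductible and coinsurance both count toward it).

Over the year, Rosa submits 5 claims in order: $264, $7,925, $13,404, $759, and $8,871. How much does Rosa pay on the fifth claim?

$1,297.20

Claim 1 — $264: all of it applies to the deductible. Cost to owner: $264. OOP to date $264.
Claim 2 — $7,925: $736 to deductible, leaving $7,189; coinsurance $7,189 × 15% = $1,078.35. Owner owes $1,814.35 (running OOP $2,078.35).
Claim 3 — $13,404: deductible already satisfied, so owner's share is 15% × $13,404 = $2,010.60. Cost to owner: $2,010.60. OOP to date $4,088.95.
Claim 4 — $759: 15% coinsurance on $759 = $113.85. Owner pays $113.85; OOP now $4,202.80.
Claim 5 — $8,871: 15% coinsurance on $8,871 = $1,330.65. Adding that to $4,202.80 gives $5,533.45, past the $5,500 cap; owner pays only $5,500 − $4,202.80 = $1,297.20.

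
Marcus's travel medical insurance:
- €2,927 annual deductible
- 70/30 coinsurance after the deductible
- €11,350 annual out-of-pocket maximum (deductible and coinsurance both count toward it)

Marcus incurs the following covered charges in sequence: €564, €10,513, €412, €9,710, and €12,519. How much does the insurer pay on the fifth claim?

€9,577.60

Bill 1, €564: fully absorbed by the deductible. Traveler owes €564 (running OOP €564). Insurer: €564 − €564 = €0.
Bill 2, €10,513: deductible takes €2,363, €8,150 remains; 30% of €8,150 = €2,445. Cost to traveler: €4,808. OOP to date €5,372. Insurer: €10,513 − €4,808 = €5,705.
Bill 3, €412: deductible met; 30% of €412 = €123.60. Traveler owes €123.60 (running OOP €5,495.60). Insurer: €412 − €123.60 = €288.40.
Bill 4, €9,710: deductible already satisfied, so traveler's share is 30% × €9,710 = €2,913. Traveler pays €2,913; OOP now €8,408.60. Insurer: €9,710 − €2,913 = €6,797.
Bill 5, €12,519: deductible already satisfied, so traveler's share is 30% × €12,519 = €3,755.70. That would push OOP to €12,164.30, over the €11,350 cap, so traveler pays €11,350 − €8,408.60 = €2,941.40. Plan pays €12,519 − €2,941.40 = €9,577.60.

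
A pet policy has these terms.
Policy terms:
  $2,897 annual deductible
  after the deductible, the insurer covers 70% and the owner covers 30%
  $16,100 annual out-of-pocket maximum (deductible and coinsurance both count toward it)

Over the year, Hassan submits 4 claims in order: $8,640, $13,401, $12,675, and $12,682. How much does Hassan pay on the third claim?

Claim 1 ($8,640): deductible takes $2,897, $5,743 remains; 30% of $5,743 = $1,722.90. Cost to owner: $4,619.90. OOP to date $4,619.90.
Claim 2 ($13,401): 30% coinsurance on $13,401 = $4,020.30. Cost to owner: $4,020.30. OOP to date $8,640.20.
Claim 3 ($12,675): deductible already satisfied, so owner's share is 30% × $12,675 = $3,802.50. Owner owes $3,802.50 (running OOP $12,442.70).

$3,802.50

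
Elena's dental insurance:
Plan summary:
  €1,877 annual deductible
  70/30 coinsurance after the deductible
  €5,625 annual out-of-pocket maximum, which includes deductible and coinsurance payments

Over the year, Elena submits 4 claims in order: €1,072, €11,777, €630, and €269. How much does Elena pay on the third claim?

Bill 1, €1,072: fully absorbed by the deductible. Patient pays €1,072; OOP now €1,072.
Bill 2, €11,777: €805 finishes the deductible; €10,972 goes to coinsurance; patient's 30% is €3,291.60. Patient pays €4,096.60; OOP now €5,168.60.
Bill 3, €630: deductible already satisfied, so patient's share is 30% × €630 = €189. Patient owes €189 (running OOP €5,357.60).

€189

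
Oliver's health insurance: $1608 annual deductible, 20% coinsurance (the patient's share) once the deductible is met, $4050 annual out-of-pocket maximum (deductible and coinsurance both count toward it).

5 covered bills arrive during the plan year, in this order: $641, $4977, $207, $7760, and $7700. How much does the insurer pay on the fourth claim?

Claim 1 ($641): all of it applies to the deductible. Cost to patient: $641. OOP to date $641. Insurer: $641 − $641 = $0.
Claim 2 ($4977): $967 finishes the deductible; $4010 goes to coinsurance; 20% of $4010 = $802. Cost to patient: $1769. OOP to date $2410. Plan pays $4977 − $1769 = $3208.
Claim 3 ($207): deductible met; 20% of $207 = $41.40. Patient owes $41.40 (running OOP $2451.40). Plan pays $207 − $41.40 = $165.60.
Claim 4 ($7760): deductible already satisfied, so patient's share is 20% × $7760 = $1552. Patient owes $1552 (running OOP $4003.40). Plan pays $7760 − $1552 = $6208.

$6208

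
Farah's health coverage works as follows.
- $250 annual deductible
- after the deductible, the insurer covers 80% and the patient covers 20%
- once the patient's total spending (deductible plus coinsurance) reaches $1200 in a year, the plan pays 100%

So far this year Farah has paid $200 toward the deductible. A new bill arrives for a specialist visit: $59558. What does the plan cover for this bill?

$200 of the $250 deductible is already met, leaving $50.
The remaining $59508 (= $59558 − $50) moves to coinsurance.
Coinsurance: $59508 × 20% = $11901.60.
That puts the patient's cost at $50 + $11901.60 = $11951.60 before any cap.
Adding $11951.60 to the $200 already spent would give $12151.60, which exceeds the $1200 cap; the patient pays just $1200 − $200 = $1000.
The insurer covers the remainder: $59558 − $1000 = $58558.

$58558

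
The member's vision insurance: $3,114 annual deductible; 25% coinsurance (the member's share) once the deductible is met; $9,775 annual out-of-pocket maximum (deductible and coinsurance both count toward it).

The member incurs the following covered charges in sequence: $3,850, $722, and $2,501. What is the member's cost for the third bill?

Claim 1 — $3,850: deductible takes $3,114, $736 remains; member's 25% is $184. Cost to member: $3,298. OOP to date $3,298.
Claim 2 — $722: deductible already satisfied, so member's share is 25% × $722 = $180.50. Member pays $180.50; OOP now $3,478.50.
Claim 3 — $2,501: 25% coinsurance on $2,501 = $625.25. Member owes $625.25 (running OOP $4,103.75).

$625.25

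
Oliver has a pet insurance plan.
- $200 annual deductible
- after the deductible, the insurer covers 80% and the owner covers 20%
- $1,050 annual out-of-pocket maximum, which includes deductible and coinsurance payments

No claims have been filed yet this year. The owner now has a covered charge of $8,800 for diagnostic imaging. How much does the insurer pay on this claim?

Deductible not yet touched, so the first $200 of the bill goes to the deductible.
The remaining $8,600 (= $8,800 − $200) moves to coinsurance.
20% of $8,600 = $1,720 falls to the owner.
Owner responsibility before any cap: $200 + $1,720 = $1,920.
Year-to-date out-of-pocket would reach $0 + $1,920 = $1,920, above the $1,050 maximum, so the owner pays only $1,050 − $0 = $1,050.
Insurer pays the balance: $8,800 − $1,050 = $7,750.

$7,750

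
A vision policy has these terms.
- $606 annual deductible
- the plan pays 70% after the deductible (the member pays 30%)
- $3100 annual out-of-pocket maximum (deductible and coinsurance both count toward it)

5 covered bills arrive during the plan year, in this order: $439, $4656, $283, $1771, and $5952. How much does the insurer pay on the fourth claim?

$1239.70

Claim 1 — $439: entire amount goes to the deductible. Cost to member: $439. OOP to date $439. Insurer: $439 − $439 = $0.
Claim 2 — $4656: deductible takes $167, $4489 remains; 30% of $4489 = $1346.70. Member owes $1513.70 (running OOP $1952.70). Plan pays $4656 − $1513.70 = $3142.30.
Claim 3 — $283: deductible met; 30% of $283 = $84.90. Cost to member: $84.90. OOP to date $2037.60. Plan pays $283 − $84.90 = $198.10.
Claim 4 — $1771: deductible already satisfied, so member's share is 30% × $1771 = $531.30. Cost to member: $531.30. OOP to date $2568.90. Plan pays $1771 − $531.30 = $1239.70.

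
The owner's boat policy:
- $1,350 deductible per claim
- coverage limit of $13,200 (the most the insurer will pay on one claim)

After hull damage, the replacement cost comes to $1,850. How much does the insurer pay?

After the deductible, $1,850 − $1,350 = $500 remains.
$500 is within the $13,200 limit, so the insurer pays $500.

$500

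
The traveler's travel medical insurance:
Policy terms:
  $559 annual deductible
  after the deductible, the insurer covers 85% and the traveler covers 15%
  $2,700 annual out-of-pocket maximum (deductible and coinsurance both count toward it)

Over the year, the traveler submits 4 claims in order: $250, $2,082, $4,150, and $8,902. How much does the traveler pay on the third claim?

Bill 1, $250: entire amount goes to the deductible. Traveler owes $250 (running OOP $250).
Bill 2, $2,082: $309 to deductible, leaving $1,773; 15% of $1,773 = $265.95. Traveler owes $574.95 (running OOP $824.95).
Bill 3, $4,150: 15% coinsurance on $4,150 = $622.50. Traveler owes $622.50 (running OOP $1,447.45).

$622.50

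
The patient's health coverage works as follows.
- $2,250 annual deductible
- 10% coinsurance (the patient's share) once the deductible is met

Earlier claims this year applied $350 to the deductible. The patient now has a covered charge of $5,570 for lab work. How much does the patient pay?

Remaining deductible: $2,250 − $350 = $1,900.
That leaves $5,570 − $1,900 = $3,670 for coinsurance.
Patient's 10% share of $3,670 is $367.
So the patient owes $1,900 + $367 = $2,267.

$2,267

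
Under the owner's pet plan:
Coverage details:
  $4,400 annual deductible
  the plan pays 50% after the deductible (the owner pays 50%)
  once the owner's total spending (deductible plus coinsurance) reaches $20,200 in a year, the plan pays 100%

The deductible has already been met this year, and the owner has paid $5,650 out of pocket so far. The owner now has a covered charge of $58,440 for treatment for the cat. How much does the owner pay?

The deductible is already satisfied, so the full bill goes to coinsurance.
Owner's 50% share of $58,440 is $29,220.
Year-to-date out-of-pocket would reach $5,650 + $29,220 = $34,870, above the $20,200 maximum, so the owner pays only $20,200 − $5,650 = $14,550.

$14,550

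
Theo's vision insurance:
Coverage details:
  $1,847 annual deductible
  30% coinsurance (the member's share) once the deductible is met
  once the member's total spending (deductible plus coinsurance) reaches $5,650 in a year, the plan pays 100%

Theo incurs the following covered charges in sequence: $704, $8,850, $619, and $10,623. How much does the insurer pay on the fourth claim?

$9,317.80

Claim 1 — $704: all of it applies to the deductible. Member pays $704; OOP now $704. Insurer: $704 − $704 = $0.
Claim 2 — $8,850: $1,143 to deductible, leaving $7,707; member's 30% is $2,312.10. Member owes $3,455.10 (running OOP $4,159.10). Insurer: $8,850 − $3,455.10 = $5,394.90.
Claim 3 — $619: 30% coinsurance on $619 = $185.70. Member pays $185.70; OOP now $4,344.80. Insurer: $619 − $185.70 = $433.30.
Claim 4 — $10,623: 30% coinsurance on $10,623 = $3,186.90. OOP would hit $7,531.70 > $5,650, so the cap limits the member to $5,650 − $4,344.80 = $1,305.20. Plan pays $10,623 − $1,305.20 = $9,317.80.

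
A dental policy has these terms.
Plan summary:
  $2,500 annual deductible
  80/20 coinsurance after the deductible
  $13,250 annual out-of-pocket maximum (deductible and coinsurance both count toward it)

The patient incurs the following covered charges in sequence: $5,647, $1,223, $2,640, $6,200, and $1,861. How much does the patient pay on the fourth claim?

$1,240

Claim 1 ($5,647): $2,500 finishes the deductible; $3,147 goes to coinsurance; coinsurance $3,147 × 20% = $629.40. Patient pays $3,129.40; OOP now $3,129.40.
Claim 2 ($1,223): deductible already satisfied, so patient's share is 20% × $1,223 = $244.60. Patient owes $244.60 (running OOP $3,374).
Claim 3 ($2,640): deductible met; 20% of $2,640 = $528. Cost to patient: $528. OOP to date $3,902.
Claim 4 ($6,200): deductible met; 20% of $6,200 = $1,240. Cost to patient: $1,240. OOP to date $5,142.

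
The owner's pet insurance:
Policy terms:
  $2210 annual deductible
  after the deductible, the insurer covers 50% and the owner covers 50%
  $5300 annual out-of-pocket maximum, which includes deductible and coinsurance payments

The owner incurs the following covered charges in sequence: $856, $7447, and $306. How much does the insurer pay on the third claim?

$262.50

Claim 1 — $856: fully absorbed by the deductible. Owner pays $856; OOP now $856. Plan pays $856 − $856 = $0.
Claim 2 — $7447: $1354 finishes the deductible; $6093 goes to coinsurance; 50% of $6093 = $3046.50. Cost to owner: $4400.50. OOP to date $5256.50. Plan pays $7447 − $4400.50 = $3046.50.
Claim 3 — $306: deductible met; 50% of $306 = $153. That would push OOP to $5409.50, over the $5300 cap, so owner pays $5300 − $5256.50 = $43.50. Plan pays $306 − $43.50 = $262.50.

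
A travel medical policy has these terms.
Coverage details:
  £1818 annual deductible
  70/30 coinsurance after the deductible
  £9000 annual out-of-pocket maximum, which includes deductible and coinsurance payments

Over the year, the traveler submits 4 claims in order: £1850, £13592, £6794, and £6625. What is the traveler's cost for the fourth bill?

Claim 1 (£1850): deductible takes £1818, £32 remains; traveler's 30% is £9.60. Cost to traveler: £1827.60. OOP to date £1827.60.
Claim 2 (£13592): deductible already satisfied, so traveler's share is 30% × £13592 = £4077.60. Traveler owes £4077.60 (running OOP £5905.20).
Claim 3 (£6794): deductible met; 30% of £6794 = £2038.20. Traveler pays £2038.20; OOP now £7943.40.
Claim 4 (£6625): deductible already satisfied, so traveler's share is 30% × £6625 = £1987.50. OOP would hit £9930.90 > £9000, so the cap limits the traveler to £9000 − £7943.40 = £1056.60.

£1056.60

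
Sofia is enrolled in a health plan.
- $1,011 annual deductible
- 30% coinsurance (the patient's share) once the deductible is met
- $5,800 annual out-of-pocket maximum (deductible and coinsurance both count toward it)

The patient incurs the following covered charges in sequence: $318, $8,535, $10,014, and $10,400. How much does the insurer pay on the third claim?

Bill 1, $318: all of it applies to the deductible. Patient pays $318; OOP now $318. Plan pays $318 − $318 = $0.
Bill 2, $8,535: $693 finishes the deductible; $7,842 goes to coinsurance; patient's 30% is $2,352.60. Patient owes $3,045.60 (running OOP $3,363.60). Insurer: $8,535 − $3,045.60 = $5,489.40.
Bill 3, $10,014: deductible already satisfied, so patient's share is 30% × $10,014 = $3,004.20. OOP would hit $6,367.80 > $5,800, so the cap limits the patient to $5,800 − $3,363.60 = $2,436.40. Plan pays $10,014 − $2,436.40 = $7,577.60.

$7,577.60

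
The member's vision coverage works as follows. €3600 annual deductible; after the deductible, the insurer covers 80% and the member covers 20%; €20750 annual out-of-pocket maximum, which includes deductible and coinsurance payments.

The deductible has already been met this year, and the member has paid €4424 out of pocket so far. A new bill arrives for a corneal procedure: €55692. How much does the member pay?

€11138.40

The deductible is already satisfied, so the full bill goes to coinsurance.
Coinsurance: €55692 × 20% = €11138.40.
Total out-of-pocket so far would be €4424 + €11138.40 = €15562.40, below the €20750 cap — no reduction.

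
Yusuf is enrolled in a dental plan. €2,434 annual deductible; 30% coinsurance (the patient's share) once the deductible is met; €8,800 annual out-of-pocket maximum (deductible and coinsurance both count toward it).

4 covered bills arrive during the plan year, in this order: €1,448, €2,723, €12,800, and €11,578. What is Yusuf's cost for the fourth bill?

Claim 1 (€1,448): entire amount goes to the deductible. Cost to patient: €1,448. OOP to date €1,448.
Claim 2 (€2,723): €986 to deductible, leaving €1,737; 30% of €1,737 = €521.10. Patient pays €1,507.10; OOP now €2,955.10.
Claim 3 (€12,800): deductible already satisfied, so patient's share is 30% × €12,800 = €3,840. Cost to patient: €3,840. OOP to date €6,795.10.
Claim 4 (€11,578): deductible met; 30% of €11,578 = €3,473.40. OOP would hit €10,268.50 > €8,800, so the cap limits the patient to €8,800 − €6,795.10 = €2,004.90.

€2,004.90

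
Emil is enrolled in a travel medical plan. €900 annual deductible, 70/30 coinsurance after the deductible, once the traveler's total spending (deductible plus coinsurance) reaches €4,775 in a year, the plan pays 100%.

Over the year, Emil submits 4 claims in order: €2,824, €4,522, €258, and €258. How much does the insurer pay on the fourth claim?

€180.60

Bill 1, €2,824: €900 finishes the deductible; €1,924 goes to coinsurance; traveler's 30% is €577.20. Cost to traveler: €1,477.20. OOP to date €1,477.20. Insurer: €2,824 − €1,477.20 = €1,346.80.
Bill 2, €4,522: deductible met; 30% of €4,522 = €1,356.60. Cost to traveler: €1,356.60. OOP to date €2,833.80. Insurer: €4,522 − €1,356.60 = €3,165.40.
Bill 3, €258: deductible already satisfied, so traveler's share is 30% × €258 = €77.40. Traveler owes €77.40 (running OOP €2,911.20). Plan pays €258 − €77.40 = €180.60.
Bill 4, €258: deductible met; 30% of €258 = €77.40. Traveler owes €77.40 (running OOP €2,988.60). Insurer: €258 − €77.40 = €180.60.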